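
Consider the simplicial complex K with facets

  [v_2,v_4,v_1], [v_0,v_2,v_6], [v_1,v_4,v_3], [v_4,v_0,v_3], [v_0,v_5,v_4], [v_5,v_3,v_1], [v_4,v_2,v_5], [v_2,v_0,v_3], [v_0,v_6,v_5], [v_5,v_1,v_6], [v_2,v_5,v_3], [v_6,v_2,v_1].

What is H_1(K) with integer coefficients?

Fix the vertex order v_0 < v_1 < v_2 < v_3 < v_4 < v_5 < v_6 and write every simplex with vertices in increasing order. Then dim K = 2 and the simplices of K are:

  0-simplices (7): [v_0], [v_1], [v_2], [v_3], [v_4], [v_5], [v_6]
  1-simplices (18): (18 of them)
  2-simplices (12): (12 of them)

so the chain groups are C_0 ≅ Z^7, C_1 ≅ Z^18, C_2 ≅ Z^12.

The boundary map ∂_1: C_1 → C_0 sends each edge [p,q] (with p < q) to q − p. For instance
  ∂[v_1,v_4] = [v_4] − [v_1].
The 7×18 boundary matrix has rank 6 and Smith normal form diag(1,1,1,1,1,1).

The boundary map ∂_2: C_2 → C_1 maps a triangle to the signed sum of its edges. For instance
  ∂[v_1,v_3,v_4] = [v_3,v_4] − [v_1,v_4] + [v_1,v_3],
  ∂[v_0,v_4,v_5] = [v_4,v_5] − [v_0,v_5] + [v_0,v_4].
As a 18×12 matrix over Z this has rank 12, with invariant factors (1,1,1,1,1,1,1,1,1,1,1,2).

From H_k ≅ ker(∂_k) / im(∂_{k+1}) we obtain:

  H_1: rank ker ∂_1 − rank ∂_2 = (18 − 6) − 12 = 0, and ∂_2 has invariant factor 2 > 1, so H_1 ≅ Z/2.

(K is a triangulation of the real projective plane RP^2.)

H_1 ≅ Z/2.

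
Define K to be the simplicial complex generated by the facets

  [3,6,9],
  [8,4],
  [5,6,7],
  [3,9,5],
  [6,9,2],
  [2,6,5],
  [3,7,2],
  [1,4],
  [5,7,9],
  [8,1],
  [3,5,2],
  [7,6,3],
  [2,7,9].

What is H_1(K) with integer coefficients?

We work with the vertex ordering 1 < 2 < 3 < 4 < 5 < 6 < 7 < 8 < 9. The simplices of K, each written with vertices in increasing order, are:

  0-simplices (9): [1], [2], [3], [4], [5], [6], [7], [8], [9]
  1-simplices (18): [1,4], [1,8], [2,3], [2,5], [2,6], [2,7], [2,9], [3,5], [3,6], [3,7], [3,9], [4,8], [5,6], [5,7], [5,9], [6,7], [6,9], [7,9]
  2-simplices (10): [2,3,5], [2,3,7], [2,5,6], [2,6,9], [2,7,9], [3,5,9], [3,6,7], [3,6,9], [5,6,7], [5,7,9]

giving chain groups C_0 ≅ Z^9, C_1 ≅ Z^18, C_2 ≅ Z^10.

The boundary map ∂_1: C_1 → C_0 is given by ∂[p,q] = [q] − [p]. For instance
  ∂[6,7] = [7] − [6].
This gives a 9×18 integer matrix of rank 7; reducing to Smith normal form yields diagonal entries (1,1,1,1,1,1,1).

The boundary map ∂_2: C_2 → C_1 acts by ∂[p,q,r] = [q,r] − [p,r] + [p,q]. For instance
  ∂[5,7,9] = [7,9] − [5,9] + [5,7],
  ∂[5,6,7] = [6,7] − [5,7] + [5,6].
The 18×10 boundary matrix has rank 10 and Smith normal form diag(1,1,1,1,1,1,1,1,1,2).

Computing H_k = (kernel of ∂_k) / (image of ∂_{k+1}):

  H_1: rank ker ∂_1 − rank ∂_2 = (18 − 7) − 10 = 1, and ∂_2 has invariant factor 2 > 1, so H_1 ≅ Z ⊕ Z/2Z.

H_1 ≅ Z ⊕ Z/2Z.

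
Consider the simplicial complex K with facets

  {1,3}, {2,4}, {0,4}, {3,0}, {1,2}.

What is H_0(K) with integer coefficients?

Order the vertices as 0 < 1 < 2 < 3 < 4. Listing each simplex with vertices in this order, K has dimension 1 with simplices:

  0-simplices (5): [0], [1], [2], [3], [4]
  1-simplices (5): [0,3], [0,4], [1,2], [1,3], [2,4]

Hence C_0 ≅ Z^5, C_1 ≅ Z^5.

The boundary map ∂_1: C_1 → C_0 maps an edge to its endpoints' difference, ∂[p,q] = q − p. For instance
  ∂[1,2] = [2] − [1].
This gives a 5×5 integer matrix of rank 4; reducing to Smith normal form yields diagonal entries (1,1,1,1).

Computing H_k = (kernel of ∂_k) / (image of ∂_{k+1}):

  H_0: rank C_0 − rank ∂_1 = 5 − 4 = 1, and the invariant factors of ∂_1 are all 1, so H_0 ≅ Z.

(K is a triangulation of the circle S^1.)

H_0 ≅ Z.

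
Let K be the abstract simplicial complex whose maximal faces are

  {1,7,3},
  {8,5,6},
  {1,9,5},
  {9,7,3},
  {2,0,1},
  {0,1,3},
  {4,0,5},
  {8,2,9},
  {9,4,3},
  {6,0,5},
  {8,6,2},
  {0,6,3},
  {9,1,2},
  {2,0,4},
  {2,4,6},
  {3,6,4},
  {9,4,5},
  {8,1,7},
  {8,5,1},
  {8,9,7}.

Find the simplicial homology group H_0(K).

Order the vertices as 0 < 1 < 2 < 3 < 4 < 5 < 6 < 7 < 8 < 9. Listing each simplex with vertices in this order, K has dimension 2 with simplices:

  0-simplices (10): [0], [1], [2], [3], [4], [5], [6], [7], [8], [9]
  1-simplices (30): (30 of them)
  2-simplices (20): (20 of them)

so the chain groups are C_0 ≅ Z^10, C_1 ≅ Z^30, C_2 ≅ Z^20.

Boundary ∂_1: C_1 → C_0 sends each edge [p,q] (with p < q) to q − p. For instance
  ∂[4,5] = [5] − [4].
The 10×30 boundary matrix has rank 9 and Smith normal form diag(1,1,1,1,1,1,1,1,1).

The boundary map ∂_2: C_2 → C_1 maps a triangle to the signed sum of its edges. For instance
  ∂[7,8,9] = [8,9] − [7,9] + [7,8],
  ∂[5,6,8] = [6,8] − [5,8] + [5,6].
This gives a 30×20 integer matrix of rank 20; reducing to Smith normal form yields diagonal entries (1,1,1,1,1,1,1,1,1,1,1,1,1,1,1,1,1,1,1,2).

Now H_k = ker ∂_k / im ∂_{k+1}, so:

  H_0: rank C_0 − rank ∂_1 = 10 − 9 = 1, and the invariant factors of ∂_1 are all 1, so H_0 ≅ Z.

H_0 ≅ Z.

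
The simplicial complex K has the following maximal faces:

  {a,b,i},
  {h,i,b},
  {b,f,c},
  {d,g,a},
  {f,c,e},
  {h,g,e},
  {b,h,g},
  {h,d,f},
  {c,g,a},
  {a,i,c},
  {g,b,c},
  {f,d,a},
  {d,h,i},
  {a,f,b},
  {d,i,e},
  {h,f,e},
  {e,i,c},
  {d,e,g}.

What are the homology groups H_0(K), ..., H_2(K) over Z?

H_0 = Z,  H_1 = Z ⊕ Z/2,  H_2 = 0.

Fix the vertex order a < b < c < d < e < f < g < h < i and write every simplex with vertices in increasing order. Then dim K = 2 and the simplices of K are:

  0-simplices (9): a, b, c, d, e, f, g, h, i
  1-simplices (27): ab, ac, ad, af, ag, ai, bc, bf, bg, bh, bi, ce, cf, cg, ci, de, df, dg, dh, di, ef, eg, eh, ei, fh, gh, hi
  2-simplices (18): abf, abi, acg, aci, adf, adg, bcf, bcg, bgh, bhi, cef, cei, deg, dei, dfh, dhi, efh, egh

Hence C_0 ≅ Z^9, C_1 ≅ Z^27, C_2 ≅ Z^18.

The boundary map ∂_1: C_1 → C_0 maps an edge to its endpoints' difference, ∂[p,q] = q − p. For instance
  ∂bi = i − b.
The 9×27 boundary matrix has rank 8 and Smith normal form diag(1,1,1,1,1,1,1,1).

∂_2: C_2 → C_1 sends each 2-simplex [p,q,r] to [q,r] − [p,r] + [p,q]. For instance
  ∂cef = ef − cf + ce,
  ∂deg = eg − dg + de.
This gives a 27×18 integer matrix of rank 18; reducing to Smith normal form yields diagonal entries (1,1,1,1,1,1,1,1,1,1,1,1,1,1,1,1,1,2).

Computing H_k = (kernel of ∂_k) / (image of ∂_{k+1}):

  H_0: rank C_0 − rank ∂_1 = 9 − 8 = 1, and the invariant factors of ∂_1 are all 1, so H_0 ≅ Z.
  H_1: rank ker ∂_1 − rank ∂_2 = (27 − 8) − 18 = 1, and ∂_2 has invariant factor 2 > 1, so H_1 ≅ Z ⊕ Z/2.
  H_2: rank ker ∂_2 − rank ∂_3 = (18 − 18) − 0 = 0, and there is no ∂_3, so H_2 ≅ 0.

(K is a triangulation of the Klein bottle.)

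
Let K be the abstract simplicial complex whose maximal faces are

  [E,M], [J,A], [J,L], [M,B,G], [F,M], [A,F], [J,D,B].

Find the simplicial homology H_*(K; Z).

Order the vertices as A < B < D < E < F < G < J < L < M. Listing each simplex with vertices in this order, K has dimension 2 with simplices:

  0-simplices (9): A, B, D, E, F, G, J, L, M
  1-simplices (11): AF, AJ, BD, BG, BJ, BM, DJ, EM, FM, GM, JL
  2-simplices (2): BDJ, BGM

giving chain groups C_0 ≅ Z^9, C_1 ≅ Z^11, C_2 ≅ Z^2.

Boundary ∂_1: C_1 → C_0 maps an edge to its endpoints' difference, ∂[p,q] = q − p.
The resulting 9×11 matrix has rank 8, and its Smith normal form has invariant factors (1,1,1,1,1,1,1,1).

Boundary ∂_2: C_2 → C_1 acts by ∂[p,q,r] = [q,r] − [p,r] + [p,q]. For instance
  ∂BGM = GM − BM + BG,
  ∂BDJ = DJ − BJ + BD.
As a 11×2 matrix over Z this has rank 2, with invariant factors (1,1).

Reading off H_k = ker ∂_k / im ∂_{k+1}:

  H_0: rank C_0 − rank ∂_1 = 9 − 8 = 1, and the invariant factors of ∂_1 are all 1, so H_0 = Z.
  H_1: rank ker ∂_1 − rank ∂_2 = (11 − 8) − 2 = 1, and the invariant factors of ∂_2 are all 1, so H_1 = Z.
  H_2: rank ker ∂_2 − rank ∂_3 = (2 − 2) − 0 = 0, and there is no ∂_3, so H_2 = 0.

As a check, the Euler characteristic is 9 − 11 + 2 = 0, which agrees with 1 − 1 + 0 = 0.

H_0 = Z,  H_1 = Z,  H_2 = 0.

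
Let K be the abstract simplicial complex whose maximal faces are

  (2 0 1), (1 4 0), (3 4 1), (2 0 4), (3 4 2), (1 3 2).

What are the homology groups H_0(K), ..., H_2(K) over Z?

H_0 ≅ Z,  H_1 = 0,  H_2 ≅ Z.

Fix the vertex order 0 < 1 < 2 < 3 < 4 and write every simplex with vertices in increasing order. Then dim K = 2 and the simplices of K are:

  0-simplices (5): [0], [1], [2], [3], [4]
  1-simplices (9): [0,1], [0,2], [0,4], [1,2], [1,3], [1,4], [2,3], [2,4], [3,4]
  2-simplices (6): [0,1,2], [0,1,4], [0,2,4], [1,2,3], [1,3,4], [2,3,4]

Hence C_0 ≅ Z^5, C_1 ≅ Z^9, C_2 ≅ Z^6.

The boundary map ∂_1: C_1 → C_0 maps an edge to its endpoints' difference, ∂[p,q] = q − p.
This gives a 5×9 integer matrix of rank 4; reducing to Smith normal form yields diagonal entries (1,1,1,1).

∂_2: C_2 → C_1 acts by ∂[p,q,r] = [q,r] − [p,r] + [p,q]. For instance
  ∂[1,3,4] = [3,4] − [1,4] + [1,3],
  ∂[2,3,4] = [3,4] − [2,4] + [2,3].
This gives a 9×6 integer matrix of rank 5; reducing to Smith normal form yields diagonal entries (1,1,1,1,1).

Computing H_k = (kernel of ∂_k) / (image of ∂_{k+1}):

  H_0: rank C_0 − rank ∂_1 = 5 − 4 = 1, and the invariant factors of ∂_1 are all 1, so H_0 = Z.
  H_1: rank ker ∂_1 − rank ∂_2 = (9 − 4) − 5 = 0, and the invariant factors of ∂_2 are all 1, so H_1 = 0.
  H_2: rank ker ∂_2 − rank ∂_3 = (6 − 5) − 0 = 1, and there is no ∂_3, so H_2 = Z.

As a check, the Euler characteristic is 5 − 9 + 6 = 2, which agrees with 1 − 0 + 1 = 2.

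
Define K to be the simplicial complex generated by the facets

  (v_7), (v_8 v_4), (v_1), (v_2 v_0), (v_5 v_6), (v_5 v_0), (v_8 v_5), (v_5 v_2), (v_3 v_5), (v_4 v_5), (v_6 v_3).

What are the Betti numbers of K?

K has 9 vertices, 9 edges.
rank ∂_0 = 0, rank ∂_1 = 6 ⇒ b_0 = 9 − 0 − 6 = 3; all invariant factors of ∂_1 are 1 so no torsion. So H_0 = Z^3.
rank ∂_1 = 6, rank ∂_2 = 0 ⇒ b_1 = 9 − 6 − 0 = 3. So H_1 = Z^3.

b_0 = 3, b_1 = 3.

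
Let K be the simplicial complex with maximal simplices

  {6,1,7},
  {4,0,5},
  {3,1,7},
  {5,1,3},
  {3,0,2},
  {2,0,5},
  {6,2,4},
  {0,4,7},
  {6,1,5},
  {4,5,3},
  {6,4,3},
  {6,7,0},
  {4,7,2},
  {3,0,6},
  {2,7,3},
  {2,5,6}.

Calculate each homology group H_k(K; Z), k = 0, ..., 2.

H_0 = Z,  H_1 = Z^2,  H_2 = Z.

Order the vertices as 0 < 1 < 2 < 3 < 4 < 5 < 6 < 7. Listing each simplex with vertices in this order, K has dimension 2 with simplices:

  0-simplices (8): [0], [1], [2], [3], [4], [5], [6], [7]
  1-simplices (24): (24 of them)
  2-simplices (16): [0,2,3], [0,2,5], [0,3,6], [0,4,5], [0,4,7], [0,6,7], [1,3,5], [1,3,7], [1,5,6], [1,6,7], [2,3,7], [2,4,6], [2,4,7], [2,5,6], [3,4,5], [3,4,6]

Hence C_0 ≅ Z^8, C_1 ≅ Z^24, C_2 ≅ Z^16.

Boundary ∂_1: C_1 → C_0 is given by ∂[p,q] = [q] − [p].
As a 8×24 matrix over Z this has rank 7, with invariant factors (1,1,1,1,1,1,1).

The boundary map ∂_2: C_2 → C_1 acts by ∂[p,q,r] = [q,r] − [p,r] + [p,q]. For instance
  ∂[1,3,5] = [3,5] − [1,5] + [1,3],
  ∂[2,5,6] = [5,6] − [2,6] + [2,5].
The 24×16 boundary matrix has rank 15 and Smith normal form diag(1,1,1,1,1,1,1,1,1,1,1,1,1,1,1).

Reading off H_k = ker ∂_k / im ∂_{k+1}:

  H_0: rank C_0 − rank ∂_1 = 8 − 7 = 1, and the invariant factors of ∂_1 are all 1, so H_0 = Z.
  H_1: rank ker ∂_1 − rank ∂_2 = (24 − 7) − 15 = 2, and the invariant factors of ∂_2 are all 1, so H_1 = Z^2.
  H_2: rank ker ∂_2 − rank ∂_3 = (16 − 15) − 0 = 1, and there is no ∂_3, so H_2 = Z.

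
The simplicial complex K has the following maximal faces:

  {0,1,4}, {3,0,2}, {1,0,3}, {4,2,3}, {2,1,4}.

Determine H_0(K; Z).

Fix the vertex order 0 < 1 < 2 < 3 < 4 and write every simplex with vertices in increasing order. Then dim K = 2 and the simplices of K are:

  0-simplices (5): [0], [1], [2], [3], [4]
  1-simplices (10): [0,1], [0,2], [0,3], [0,4], [1,2], [1,3], [1,4], [2,3], [2,4], [3,4]
  2-simplices (5): [0,1,3], [0,1,4], [0,2,3], [1,2,4], [2,3,4]

Hence C_0 ≅ Z^5, C_1 ≅ Z^10, C_2 ≅ Z^5.

Boundary ∂_1: C_1 → C_0 is given by ∂[p,q] = [q] − [p]. For instance
  ∂[0,3] = [3] − [0].
As a 5×10 matrix over Z this has rank 4, with invariant factors (1,1,1,1).

Boundary ∂_2: C_2 → C_1 sends each 2-simplex [p,q,r] to [q,r] − [p,r] + [p,q]. For instance
  ∂[0,1,3] = [1,3] − [0,3] + [0,1],
  ∂[0,2,3] = [2,3] − [0,3] + [0,2].
The 10×5 boundary matrix has rank 5 and Smith normal form diag(1,1,1,1,1).

From H_k ≅ ker(∂_k) / im(∂_{k+1}) we obtain:

  H_0: rank C_0 − rank ∂_1 = 5 − 4 = 1, and the invariant factors of ∂_1 are all 1, so H_0 = Z.

(K is a triangulation of the Möbius band.)

H_0 ≅ Z.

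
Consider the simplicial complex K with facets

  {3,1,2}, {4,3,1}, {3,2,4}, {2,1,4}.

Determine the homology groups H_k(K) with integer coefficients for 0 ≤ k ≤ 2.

Order the vertices as 1 < 2 < 3 < 4. Listing each simplex with vertices in this order, K has dimension 2 with simplices:

  0-simplices (4): [1], [2], [3], [4]
  1-simplices (6): [1,2], [1,3], [1,4], [2,3], [2,4], [3,4]
  2-simplices (4): [1,2,3], [1,2,4], [1,3,4], [2,3,4]

so the chain groups are C_0 ≅ Z^4, C_1 ≅ Z^6, C_2 ≅ Z^4.

Boundary ∂_1: C_1 → C_0 maps an edge to its endpoints' difference, ∂[p,q] = q − p. For instance
  ∂[1,4] = [4] − [1].
The resulting 4×6 matrix has rank 3, and its Smith normal form has invariant factors (1,1,1).

The boundary map ∂_2: C_2 → C_1 sends each 2-simplex [p,q,r] to [q,r] − [p,r] + [p,q]. For instance
  ∂[1,2,4] = [2,4] − [1,4] + [1,2],
  ∂[1,3,4] = [3,4] − [1,4] + [1,3].
As a 6×4 matrix over Z this has rank 3, with invariant factors (1,1,1).

From H_k ≅ ker(∂_k) / im(∂_{k+1}) we obtain:

  H_0: rank C_0 − rank ∂_1 = 4 − 3 = 1, and the invariant factors of ∂_1 are all 1, so H_0 ≅ Z.
  H_1: rank ker ∂_1 − rank ∂_2 = (6 − 3) − 3 = 0, and the invariant factors of ∂_2 are all 1, so H_1 ≅ 0.
  H_2: rank ker ∂_2 − rank ∂_3 = (4 − 3) − 0 = 1, and there is no ∂_3, so H_2 ≅ Z.

H_0 ≅ Z,  H_1 = 0,  H_2 ≅ Z.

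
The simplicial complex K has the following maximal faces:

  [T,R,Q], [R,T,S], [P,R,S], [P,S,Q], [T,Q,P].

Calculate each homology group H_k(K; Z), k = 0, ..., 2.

H_0 = Z,  H_1 = Z,  H_2 = 0.

We work with the vertex ordering P < Q < R < S < T. The simplices of K, each written with vertices in increasing order, are:

  0-simplices (5): P, Q, R, S, T
  1-simplices (10): PQ, PR, PS, PT, QR, QS, QT, RS, RT, ST
  2-simplices (5): PQS, PQT, PRS, QRT, RST

Hence C_0 ≅ Z^5, C_1 ≅ Z^10, C_2 ≅ Z^5.

The boundary map ∂_1: C_1 → C_0 is given by ∂[p,q] = [q] − [p]. For instance
  ∂PS = S − P.
The 5×10 boundary matrix has rank 4 and Smith normal form diag(1,1,1,1).

Boundary ∂_2: C_2 → C_1 sends each 2-simplex [p,q,r] to [q,r] − [p,r] + [p,q]. For instance
  ∂PQT = QT − PT + PQ,
  ∂QRT = RT − QT + QR.
This gives a 10×5 integer matrix of rank 5; reducing to Smith normal form yields diagonal entries (1,1,1,1,1).

Now H_k = ker ∂_k / im ∂_{k+1}, so:

  H_0: rank C_0 − rank ∂_1 = 5 − 4 = 1, and the invariant factors of ∂_1 are all 1, so H_0 ≅ Z.
  H_1: rank ker ∂_1 − rank ∂_2 = (10 − 4) − 5 = 1, and the invariant factors of ∂_2 are all 1, so H_1 ≅ Z.
  H_2: rank ker ∂_2 − rank ∂_3 = (5 − 5) − 0 = 0, and there is no ∂_3, so H_2 ≅ 0.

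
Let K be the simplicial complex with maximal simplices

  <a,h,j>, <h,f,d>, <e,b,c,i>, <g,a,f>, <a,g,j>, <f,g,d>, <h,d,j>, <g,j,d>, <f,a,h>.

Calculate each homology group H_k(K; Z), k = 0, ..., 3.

Take the total order a < b < c < d < e < f < g < h < i < j on the vertex set. Then K (dimension 3) consists of the simplices:

  0-simplices (10): a, b, c, d, e, f, g, h, i, j
  1-simplices (18): af, ag, ah, aj, bc, be, bi, ce, ci, df, dg, dh, dj, ei, fg, fh, gj, hj
  2-simplices (12): afg, afh, agj, ahj, bce, bci, bei, cei, dfg, dfh, dgj, dhj
  3-simplices (1): bcei

Hence C_0 ≅ Z^10, C_1 ≅ Z^18, C_2 ≅ Z^12, C_3 ≅ Z^1.

The boundary map ∂_1: C_1 → C_0 sends each edge [p,q] (with p < q) to q − p.
This gives a 10×18 integer matrix of rank 8; reducing to Smith normal form yields diagonal entries (1,1,1,1,1,1,1,1).

The boundary map ∂_2: C_2 → C_1 maps a triangle to the signed sum of its edges. For instance
  ∂ahj = hj − aj + ah,
  ∂dgj = gj − dj + dg.
The 18×12 boundary matrix has rank 10 and Smith normal form diag(1,1,1,1,1,1,1,1,1,1).

The boundary map ∂_3: C_3 → C_2 sends each 3-simplex σ to the alternating sum Σ_i (−1)^i (σ with its i-th vertex removed). For instance
  ∂bcei = cei − bei + bci − bce.
As a 12×1 matrix over Z this has rank 1, with invariant factors (1).

Computing H_k = (kernel of ∂_k) / (image of ∂_{k+1}):

  H_0: rank C_0 − rank ∂_1 = 10 − 8 = 2, and the invariant factors of ∂_1 are all 1, so H_0 ≅ Z^2.
  H_1: rank ker ∂_1 − rank ∂_2 = (18 − 8) − 10 = 0, and the invariant factors of ∂_2 are all 1, so H_1 ≅ 0.
  H_2: rank ker ∂_2 − rank ∂_3 = (12 − 10) − 1 = 1, and the invariant factors of ∂_3 are all 1, so H_2 ≅ Z.
  H_3: rank ker ∂_3 − rank ∂_4 = (1 − 1) − 0 = 0, and there is no ∂_4, so H_3 ≅ 0.

(K is a triangulation of the disjoint union of the 2-sphere S^2 and the 3-simplex.)

H_0 = Z^2,  H_1 = 0,  H_2 = Z,  H_3 = 0.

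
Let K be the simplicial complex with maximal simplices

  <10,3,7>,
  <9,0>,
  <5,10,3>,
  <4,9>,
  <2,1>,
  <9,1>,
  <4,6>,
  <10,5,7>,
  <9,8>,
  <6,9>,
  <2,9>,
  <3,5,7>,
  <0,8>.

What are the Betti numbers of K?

b_0 = 2, b_1 = 3, b_2 = 1.

We work with the vertex ordering 0 < 1 < 2 < 3 < 4 < 5 < 6 < 7 < 8 < 9 < 10. The simplices of K, each written with vertices in increasing order, are:

  0-simplices (11): [0], [1], [2], [3], [4], [5], [6], [7], [8], [9], [10]
  1-simplices (15): [0,8], [0,9], [1,2], [1,9], [2,9], [3,5], [3,7], [3,10], [4,6], [4,9], [5,7], [5,10], [6,9], [7,10], [8,9]
  2-simplices (4): [3,5,7], [3,5,10], [3,7,10], [5,7,10]

Hence C_0 ≅ Z^11, C_1 ≅ Z^15, C_2 ≅ Z^4.

∂_1: C_1 → C_0 maps an edge to its endpoints' difference, ∂[p,q] = q − p.
The resulting 11×15 matrix has rank 9, and its Smith normal form has invariant factors (1,1,1,1,1,1,1,1,1).

∂_2: C_2 → C_1 acts by ∂[p,q,r] = [q,r] − [p,r] + [p,q]. For instance
  ∂[3,7,10] = [7,10] − [3,10] + [3,7],
  ∂[3,5,10] = [5,10] − [3,10] + [3,5].
The resulting 15×4 matrix has rank 3, and its Smith normal form has invariant factors (1,1,1).

Reading off H_k = ker ∂_k / im ∂_{k+1}:

  H_0: rank C_0 − rank ∂_1 = 11 − 9 = 2, and the invariant factors of ∂_1 are all 1, so H_0 = Z^2.
  H_1: rank ker ∂_1 − rank ∂_2 = (15 − 9) − 3 = 3, and the invariant factors of ∂_2 are all 1, so H_1 = Z^3.
  H_2: rank ker ∂_2 − rank ∂_3 = (4 − 3) − 0 = 1, and there is no ∂_3, so H_2 = Z.

As a check, the Euler characteristic is 11 − 15 + 4 = 0, which agrees with 2 − 3 + 1 = 0.

Hence the Betti numbers are b_0 = 2, b_1 = 3, b_2 = 1.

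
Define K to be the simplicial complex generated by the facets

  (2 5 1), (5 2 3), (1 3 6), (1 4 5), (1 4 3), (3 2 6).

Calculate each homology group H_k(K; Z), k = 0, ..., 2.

K has 6 vertices, 12 edges, 6 triangles.
rank ∂_0 = 0, rank ∂_1 = 5 ⇒ b_0 = 6 − 0 − 5 = 1; all invariant factors of ∂_1 are 1 so no torsion. So H_0 ≅ Z.
rank ∂_1 = 5, rank ∂_2 = 6 ⇒ b_1 = 12 − 5 − 6 = 1; all invariant factors of ∂_2 are 1 so no torsion. So H_1 ≅ Z.
rank ∂_2 = 6, rank ∂_3 = 0 ⇒ b_2 = 6 − 6 − 0 = 0. So H_2 ≅ 0.

H_0 = Z,  H_1 = Z,  H_2 = 0.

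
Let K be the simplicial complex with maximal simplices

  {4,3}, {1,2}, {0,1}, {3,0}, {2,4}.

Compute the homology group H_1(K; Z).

H_1 = Z.

Take the total order 0 < 1 < 2 < 3 < 4 on the vertex set. Then K (dimension 1) consists of the simplices:

  0-simplices (5): [0], [1], [2], [3], [4]
  1-simplices (5): [0,1], [0,3], [1,2], [2,4], [3,4]

giving chain groups C_0 ≅ Z^5, C_1 ≅ Z^5.

Boundary ∂_1: C_1 → C_0 sends each edge [p,q] (with p < q) to q − p. For instance
  ∂[0,1] = [1] − [0].
The 5×5 boundary matrix has rank 4 and Smith normal form diag(1,1,1,1).

Computing H_k = (kernel of ∂_k) / (image of ∂_{k+1}):

  H_1: rank ker ∂_1 − rank ∂_2 = (5 − 4) − 0 = 1, and there is no ∂_2, so H_1 = Z.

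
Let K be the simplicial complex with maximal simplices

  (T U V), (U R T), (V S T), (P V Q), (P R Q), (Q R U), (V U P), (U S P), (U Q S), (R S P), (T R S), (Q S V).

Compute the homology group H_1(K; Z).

H_1 = Z/2.

Order the vertices as P < Q < R < S < T < U < V. Listing each simplex with vertices in this order, K has dimension 2 with simplices:

  0-simplices (7): P, Q, R, S, T, U, V
  1-simplices (18): PQ, PR, PS, PU, PV, QR, QS, QU, QV, RS, RT, RU, ST, SU, SV, TU, TV, UV
  2-simplices (12): PQR, PQV, PRS, PSU, PUV, QRU, QSU, QSV, RST, RTU, STV, TUV

giving chain groups C_0 ≅ Z^7, C_1 ≅ Z^18, C_2 ≅ Z^12.

Boundary ∂_1: C_1 → C_0 maps an edge to its endpoints' difference, ∂[p,q] = q − p.
The resulting 7×18 matrix has rank 6, and its Smith normal form has invariant factors (1,1,1,1,1,1).

∂_2: C_2 → C_1 maps a triangle to the signed sum of its edges. For instance
  ∂RST = ST − RT + RS,
  ∂STV = TV − SV + ST.
This gives a 18×12 integer matrix of rank 12; reducing to Smith normal form yields diagonal entries (1,1,1,1,1,1,1,1,1,1,1,2).

Reading off H_k = ker ∂_k / im ∂_{k+1}:

  H_1: rank ker ∂_1 − rank ∂_2 = (18 − 6) − 12 = 0, and ∂_2 has invariant factor 2 > 1, so H_1 = Z/2.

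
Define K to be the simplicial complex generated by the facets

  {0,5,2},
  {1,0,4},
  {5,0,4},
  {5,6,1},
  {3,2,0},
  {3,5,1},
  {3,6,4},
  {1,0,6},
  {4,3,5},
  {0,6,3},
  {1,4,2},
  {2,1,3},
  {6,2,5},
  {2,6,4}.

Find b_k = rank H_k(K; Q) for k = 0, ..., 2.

Take the total order 0 < 1 < 2 < 3 < 4 < 5 < 6 on the vertex set. Then K (dimension 2) consists of the simplices:

  0-simplices (7): [0], [1], [2], [3], [4], [5], [6]
  1-simplices (21): [0,1], [0,2], [0,3], [0,4], [0,5], [0,6], [1,2], [1,3], [1,4], [1,5], [1,6], [2,3], [2,4], [2,5], [2,6], [3,4], [3,5], [3,6], [4,5], [4,6], [5,6]
  2-simplices (14): [0,1,4], [0,1,6], [0,2,3], [0,2,5], [0,3,6], [0,4,5], [1,2,3], [1,2,4], [1,3,5], [1,5,6], [2,4,6], [2,5,6], [3,4,5], [3,4,6]

giving chain groups C_0 ≅ Z^7, C_1 ≅ Z^21, C_2 ≅ Z^14.

∂_1: C_1 → C_0 is given by ∂[p,q] = [q] − [p].
As a 7×21 matrix over Z this has rank 6, with invariant factors (1,1,1,1,1,1).

The boundary map ∂_2: C_2 → C_1 maps a triangle to the signed sum of its edges. For instance
  ∂[0,2,3] = [2,3] − [0,3] + [0,2],
  ∂[0,4,5] = [4,5] − [0,5] + [0,4].
This gives a 21×14 integer matrix of rank 13; reducing to Smith normal form yields diagonal entries (1,1,1,1,1,1,1,1,1,1,1,1,1).

Computing H_k = (kernel of ∂_k) / (image of ∂_{k+1}):

  H_0: rank C_0 − rank ∂_1 = 7 − 6 = 1, and the invariant factors of ∂_1 are all 1, so H_0 = Z.
  H_1: rank ker ∂_1 − rank ∂_2 = (21 − 6) − 13 = 2, and the invariant factors of ∂_2 are all 1, so H_1 = Z^2.
  H_2: rank ker ∂_2 − rank ∂_3 = (14 − 13) − 0 = 1, and there is no ∂_3, so H_2 = Z.

As a check, the Euler characteristic is 7 − 21 + 14 = 0, which agrees with 1 − 2 + 1 = 0.
(K is a triangulation of the torus T^2.)

Hence the Betti numbers are b_0 = 1, b_1 = 2, b_2 = 1.

b_0 = 1, b_1 = 2, b_2 = 1.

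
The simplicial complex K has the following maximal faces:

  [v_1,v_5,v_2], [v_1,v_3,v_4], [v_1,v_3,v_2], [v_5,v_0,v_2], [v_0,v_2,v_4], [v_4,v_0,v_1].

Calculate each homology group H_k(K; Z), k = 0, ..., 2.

H_0 = Z,  H_1 = Z,  H_2 = 0.

We work with the vertex ordering v_0 < v_1 < v_2 < v_3 < v_4 < v_5. The simplices of K, each written with vertices in increasing order, are:

  0-simplices (6): [v_0], [v_1], [v_2], [v_3], [v_4], [v_5]
  1-simplices (12): [v_0,v_1], [v_0,v_2], [v_0,v_4], [v_0,v_5], [v_1,v_2], [v_1,v_3], [v_1,v_4], [v_1,v_5], [v_2,v_3], [v_2,v_4], [v_2,v_5], [v_3,v_4]
  2-simplices (6): [v_0,v_1,v_4], [v_0,v_2,v_4], [v_0,v_2,v_5], [v_1,v_2,v_3], [v_1,v_2,v_5], [v_1,v_3,v_4]

giving chain groups C_0 ≅ Z^6, C_1 ≅ Z^12, C_2 ≅ Z^6.

Boundary ∂_1: C_1 → C_0 is given by ∂[p,q] = [q] − [p]. For instance
  ∂[v_3,v_4] = [v_4] − [v_3].
As a 6×12 matrix over Z this has rank 5, with invariant factors (1,1,1,1,1).

The boundary map ∂_2: C_2 → C_1 sends each 2-simplex [p,q,r] to [q,r] − [p,r] + [p,q]. For instance
  ∂[v_1,v_3,v_4] = [v_3,v_4] − [v_1,v_4] + [v_1,v_3],
  ∂[v_1,v_2,v_5] = [v_2,v_5] − [v_1,v_5] + [v_1,v_2].
This gives a 12×6 integer matrix of rank 6; reducing to Smith normal form yields diagonal entries (1,1,1,1,1,1).

Computing H_k = (kernel of ∂_k) / (image of ∂_{k+1}):

  H_0: rank C_0 − rank ∂_1 = 6 − 5 = 1, and the invariant factors of ∂_1 are all 1, so H_0 = Z.
  H_1: rank ker ∂_1 − rank ∂_2 = (12 − 5) − 6 = 1, and the invariant factors of ∂_2 are all 1, so H_1 = Z.
  H_2: rank ker ∂_2 − rank ∂_3 = (6 − 6) − 0 = 0, and there is no ∂_3, so H_2 = 0.

As a check, the Euler characteristic is 6 − 12 + 6 = 0, which agrees with 1 − 1 + 0 = 0.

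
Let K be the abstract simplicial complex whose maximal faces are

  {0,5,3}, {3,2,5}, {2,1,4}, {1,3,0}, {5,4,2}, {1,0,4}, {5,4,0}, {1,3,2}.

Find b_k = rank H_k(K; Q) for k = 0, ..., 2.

Take the total order 0 < 1 < 2 < 3 < 4 < 5 on the vertex set. Then K (dimension 2) consists of the simplices:

  0-simplices (6): [0], [1], [2], [3], [4], [5]
  1-simplices (12): [0,1], [0,3], [0,4], [0,5], [1,2], [1,3], [1,4], [2,3], [2,4], [2,5], [3,5], [4,5]
  2-simplices (8): [0,1,3], [0,1,4], [0,3,5], [0,4,5], [1,2,3], [1,2,4], [2,3,5], [2,4,5]

Hence C_0 ≅ Z^6, C_1 ≅ Z^12, C_2 ≅ Z^8.

∂_1: C_1 → C_0 is given by ∂[p,q] = [q] − [p].
This gives a 6×12 integer matrix of rank 5; reducing to Smith normal form yields diagonal entries (1,1,1,1,1).

The boundary map ∂_2: C_2 → C_1 sends each 2-simplex [p,q,r] to [q,r] − [p,r] + [p,q]. For instance
  ∂[2,3,5] = [3,5] − [2,5] + [2,3],
  ∂[0,1,3] = [1,3] − [0,3] + [0,1].
The 12×8 boundary matrix has rank 7 and Smith normal form diag(1,1,1,1,1,1,1).

From H_k ≅ ker(∂_k) / im(∂_{k+1}) we obtain:

  H_0: rank C_0 − rank ∂_1 = 6 − 5 = 1, and the invariant factors of ∂_1 are all 1, so H_0 ≅ Z.
  H_1: rank ker ∂_1 − rank ∂_2 = (12 − 5) − 7 = 0, and the invariant factors of ∂_2 are all 1, so H_1 ≅ 0.
  H_2: rank ker ∂_2 − rank ∂_3 = (8 − 7) − 0 = 1, and there is no ∂_3, so H_2 ≅ Z.

Hence the Betti numbers are b_0 = 1, b_1 = 0, b_2 = 1.

b_0 = 1, b_1 = 0, b_2 = 1.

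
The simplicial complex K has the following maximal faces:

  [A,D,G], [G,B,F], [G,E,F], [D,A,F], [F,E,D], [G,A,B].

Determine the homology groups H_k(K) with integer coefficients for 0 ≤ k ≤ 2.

H_0 ≅ Z,  H_1 ≅ Z,  H_2 = 0.

Fix the vertex order A < B < D < E < F < G and write every simplex with vertices in increasing order. Then dim K = 2 and the simplices of K are:

  0-simplices (6): A, B, D, E, F, G
  1-simplices (12): AB, AD, AF, AG, BF, BG, DE, DF, DG, EF, EG, FG
  2-simplices (6): ABG, ADF, ADG, BFG, DEF, EFG

so the chain groups are C_0 ≅ Z^6, C_1 ≅ Z^12, C_2 ≅ Z^6.

Boundary ∂_1: C_1 → C_0 maps an edge to its endpoints' difference, ∂[p,q] = q − p. For instance
  ∂DG = G − D.
This gives a 6×12 integer matrix of rank 5; reducing to Smith normal form yields diagonal entries (1,1,1,1,1).

∂_2: C_2 → C_1 sends each 2-simplex [p,q,r] to [q,r] − [p,r] + [p,q]. For instance
  ∂EFG = FG − EG + EF,
  ∂DEF = EF − DF + DE.
The resulting 12×6 matrix has rank 6, and its Smith normal form has invariant factors (1,1,1,1,1,1).

From H_k ≅ ker(∂_k) / im(∂_{k+1}) we obtain:

  H_0: rank C_0 − rank ∂_1 = 6 − 5 = 1, and the invariant factors of ∂_1 are all 1, so H_0 ≅ Z.
  H_1: rank ker ∂_1 − rank ∂_2 = (12 − 5) − 6 = 1, and the invariant factors of ∂_2 are all 1, so H_1 ≅ Z.
  H_2: rank ker ∂_2 − rank ∂_3 = (6 − 6) − 0 = 0, and there is no ∂_3, so H_2 ≅ 0.

(K is a triangulation of the cylinder S^1 x I.)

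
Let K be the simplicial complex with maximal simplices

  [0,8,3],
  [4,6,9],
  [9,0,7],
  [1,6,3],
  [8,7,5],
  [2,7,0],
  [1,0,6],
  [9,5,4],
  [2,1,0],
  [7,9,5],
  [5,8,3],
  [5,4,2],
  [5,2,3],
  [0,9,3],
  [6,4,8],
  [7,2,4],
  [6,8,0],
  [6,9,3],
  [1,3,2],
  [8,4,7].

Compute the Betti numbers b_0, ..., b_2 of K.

Order the vertices as 0 < 1 < 2 < 3 < 4 < 5 < 6 < 7 < 8 < 9. Listing each simplex with vertices in this order, K has dimension 2 with simplices:

  0-simplices (10): [0], [1], [2], [3], [4], [5], [6], [7], [8], [9]
  1-simplices (30): (30 of them)
  2-simplices (20): (20 of them)

so the chain groups are C_0 ≅ Z^10, C_1 ≅ Z^30, C_2 ≅ Z^20.

The boundary map ∂_1: C_1 → C_0 sends each edge [p,q] (with p < q) to q − p. For instance
  ∂[7,8] = [8] − [7].
The resulting 10×30 matrix has rank 9, and its Smith normal form has invariant factors (1,1,1,1,1,1,1,1,1).

The boundary map ∂_2: C_2 → C_1 acts by ∂[p,q,r] = [q,r] − [p,r] + [p,q]. For instance
  ∂[1,2,3] = [2,3] − [1,3] + [1,2],
  ∂[0,6,8] = [6,8] − [0,8] + [0,6].
The 30×20 boundary matrix has rank 20 and Smith normal form diag(1,1,1,1,1,1,1,1,1,1,1,1,1,1,1,1,1,1,1,2).

Computing H_k = (kernel of ∂_k) / (image of ∂_{k+1}):

  H_0: rank C_0 − rank ∂_1 = 10 − 9 = 1, and the invariant factors of ∂_1 are all 1, so H_0 ≅ Z.
  H_1: rank ker ∂_1 − rank ∂_2 = (30 − 9) − 20 = 1, and ∂_2 has invariant factor 2 > 1, so H_1 ≅ Z ⊕ Z/2Z.
  H_2: rank ker ∂_2 − rank ∂_3 = (20 − 20) − 0 = 0, and there is no ∂_3, so H_2 ≅ 0.

As a check, the Euler characteristic is 10 − 30 + 20 = 0, which agrees with 1 − 1 + 0 = 0.

Hence the Betti numbers are b_0 = 1, b_1 = 1, b_2 = 0.

b_0 = 1, b_1 = 1, b_2 = 0.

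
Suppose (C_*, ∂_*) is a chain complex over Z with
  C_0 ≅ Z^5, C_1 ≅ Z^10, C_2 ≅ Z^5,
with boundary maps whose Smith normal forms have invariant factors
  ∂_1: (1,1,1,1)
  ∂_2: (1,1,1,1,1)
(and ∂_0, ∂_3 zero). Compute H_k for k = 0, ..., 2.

H_0: b_0 = 5 − 0 − 4 = 1; torsion from ∂_1 factors > 1: none. So H_0 = Z.
H_1: b_1 = 10 − 4 − 5 = 1; torsion from ∂_2 factors > 1: none. So H_1 = Z.
H_2: b_2 = 5 − 5 − 0 = 0; torsion from ∂_3 factors > 1: none. So H_2 = 0.

H_0 = Z,  H_1 = Z,  H_2 = 0.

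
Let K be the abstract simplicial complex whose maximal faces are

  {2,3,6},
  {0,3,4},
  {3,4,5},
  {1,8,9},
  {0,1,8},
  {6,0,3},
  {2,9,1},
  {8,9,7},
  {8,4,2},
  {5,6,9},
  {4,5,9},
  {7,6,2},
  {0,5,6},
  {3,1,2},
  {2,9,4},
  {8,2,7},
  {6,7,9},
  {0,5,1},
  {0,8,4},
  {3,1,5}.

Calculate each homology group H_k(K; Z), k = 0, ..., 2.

Take the total order 0 < 1 < 2 < 3 < 4 < 5 < 6 < 7 < 8 < 9 on the vertex set. Then K (dimension 2) consists of the simplices:

  0-simplices (10): [0], [1], [2], [3], [4], [5], [6], [7], [8], [9]
  1-simplices (30): (30 of them)
  2-simplices (20): (20 of them)

so the chain groups are C_0 ≅ Z^10, C_1 ≅ Z^30, C_2 ≅ Z^20.

The boundary map ∂_1: C_1 → C_0 sends each edge [p,q] (with p < q) to q − p.
This gives a 10×30 integer matrix of rank 9; reducing to Smith normal form yields diagonal entries (1,1,1,1,1,1,1,1,1).

The boundary map ∂_2: C_2 → C_1 acts by ∂[p,q,r] = [q,r] − [p,r] + [p,q]. For instance
  ∂[6,7,9] = [7,9] − [6,9] + [6,7],
  ∂[1,2,9] = [2,9] − [1,9] + [1,2].
This gives a 30×20 integer matrix of rank 20; reducing to Smith normal form yields diagonal entries (1,1,1,1,1,1,1,1,1,1,1,1,1,1,1,1,1,1,1,2).

Now H_k = ker ∂_k / im ∂_{k+1}, so:

  H_0: rank C_0 − rank ∂_1 = 10 − 9 = 1, and the invariant factors of ∂_1 are all 1, so H_0 = Z.
  H_1: rank ker ∂_1 − rank ∂_2 = (30 − 9) − 20 = 1, and ∂_2 has invariant factor 2 > 1, so H_1 = Z ⊕ Z/2.
  H_2: rank ker ∂_2 − rank ∂_3 = (20 − 20) − 0 = 0, and there is no ∂_3, so H_2 = 0.

H_0 = Z,  H_1 = Z ⊕ Z/2,  H_2 = 0.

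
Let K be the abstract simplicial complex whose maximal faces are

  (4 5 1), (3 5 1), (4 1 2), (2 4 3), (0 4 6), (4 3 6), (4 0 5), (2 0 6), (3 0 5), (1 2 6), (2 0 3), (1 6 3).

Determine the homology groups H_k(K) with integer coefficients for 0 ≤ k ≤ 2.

H_0 ≅ Z,  H_1 ≅ Z/2Z,  H_2 = 0.

K has 7 vertices, 18 edges, 12 triangles.
rank ∂_0 = 0, rank ∂_1 = 6 ⇒ b_0 = 7 − 0 − 6 = 1; all invariant factors of ∂_1 are 1 so no torsion. So H_0 ≅ Z.
rank ∂_1 = 6, rank ∂_2 = 12 ⇒ b_1 = 18 − 6 − 12 = 0; ∂_2 has invariant factor(s) [2] giving torsion. So H_1 ≅ Z/2Z.
rank ∂_2 = 12, rank ∂_3 = 0 ⇒ b_2 = 12 − 12 − 0 = 0. So H_2 ≅ 0.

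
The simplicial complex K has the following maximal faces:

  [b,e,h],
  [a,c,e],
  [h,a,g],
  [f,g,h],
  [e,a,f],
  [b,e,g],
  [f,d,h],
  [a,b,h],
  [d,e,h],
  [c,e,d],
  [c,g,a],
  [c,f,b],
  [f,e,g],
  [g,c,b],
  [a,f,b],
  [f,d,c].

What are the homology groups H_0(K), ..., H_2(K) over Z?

Fix the vertex order a < b < c < d < e < f < g < h and write every simplex with vertices in increasing order. Then dim K = 2 and the simplices of K are:

  0-simplices (8): a, b, c, d, e, f, g, h
  1-simplices (24): ab, ac, ae, af, ag, ah, bc, be, bf, bg, bh, cd, ce, cf, cg, de, df, dh, ef, eg, eh, fg, fh, gh
  2-simplices (16): abf, abh, ace, acg, aef, agh, bcf, bcg, beg, beh, cde, cdf, deh, dfh, efg, fgh

so the chain groups are C_0 ≅ Z^8, C_1 ≅ Z^24, C_2 ≅ Z^16.

Boundary ∂_1: C_1 → C_0 maps an edge to its endpoints' difference, ∂[p,q] = q − p. For instance
  ∂bc = c − b.
The resulting 8×24 matrix has rank 7, and its Smith normal form has invariant factors (1,1,1,1,1,1,1).

The boundary map ∂_2: C_2 → C_1 maps a triangle to the signed sum of its edges. For instance
  ∂fgh = gh − fh + fg,
  ∂beh = eh − bh + be.
The resulting 24×16 matrix has rank 15, and its Smith normal form has invariant factors (1,1,1,1,1,1,1,1,1,1,1,1,1,1,1).

Reading off H_k = ker ∂_k / im ∂_{k+1}:

  H_0: rank C_0 − rank ∂_1 = 8 − 7 = 1, and the invariant factors of ∂_1 are all 1, so H_0 = Z.
  H_1: rank ker ∂_1 − rank ∂_2 = (24 − 7) − 15 = 2, and the invariant factors of ∂_2 are all 1, so H_1 = Z^2.
  H_2: rank ker ∂_2 − rank ∂_3 = (16 − 15) − 0 = 1, and there is no ∂_3, so H_2 = Z.

H_0 ≅ Z,  H_1 ≅ Z^2,  H_2 ≅ Z.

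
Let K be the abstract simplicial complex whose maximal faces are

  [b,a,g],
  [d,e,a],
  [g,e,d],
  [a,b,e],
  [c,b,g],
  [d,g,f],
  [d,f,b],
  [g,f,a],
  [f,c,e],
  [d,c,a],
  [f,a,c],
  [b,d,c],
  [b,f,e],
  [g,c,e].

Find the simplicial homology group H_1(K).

K has 7 vertices, 21 edges, 14 triangles.
rank ∂_1 = 6, rank ∂_2 = 13 ⇒ b_1 = 21 − 6 − 13 = 2; all invariant factors of ∂_2 are 1 so no torsion. So H_1 = Z^2.

H_1 ≅ Z^2.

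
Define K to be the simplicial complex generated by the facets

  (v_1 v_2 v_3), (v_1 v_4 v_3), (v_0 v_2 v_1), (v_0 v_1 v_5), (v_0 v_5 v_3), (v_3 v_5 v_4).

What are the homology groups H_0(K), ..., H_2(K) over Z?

H_0 ≅ Z,  H_1 ≅ Z,  H_2 = 0.

K has 6 vertices, 12 edges, 6 triangles.
rank ∂_0 = 0, rank ∂_1 = 5 ⇒ b_0 = 6 − 0 − 5 = 1; all invariant factors of ∂_1 are 1 so no torsion. So H_0 ≅ Z.
rank ∂_1 = 5, rank ∂_2 = 6 ⇒ b_1 = 12 − 5 − 6 = 1; all invariant factors of ∂_2 are 1 so no torsion. So H_1 ≅ Z.
rank ∂_2 = 6, rank ∂_3 = 0 ⇒ b_2 = 6 − 6 − 0 = 0. So H_2 ≅ 0.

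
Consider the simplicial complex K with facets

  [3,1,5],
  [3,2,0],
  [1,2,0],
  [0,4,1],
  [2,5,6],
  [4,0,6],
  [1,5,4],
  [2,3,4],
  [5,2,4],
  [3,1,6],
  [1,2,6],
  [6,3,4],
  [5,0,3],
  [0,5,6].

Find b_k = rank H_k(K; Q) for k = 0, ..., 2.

We work with the vertex ordering 0 < 1 < 2 < 3 < 4 < 5 < 6. The simplices of K, each written with vertices in increasing order, are:

  0-simplices (7): [0], [1], [2], [3], [4], [5], [6]
  1-simplices (21): [0,1], [0,2], [0,3], [0,4], [0,5], [0,6], [1,2], [1,3], [1,4], [1,5], [1,6], [2,3], [2,4], [2,5], [2,6], [3,4], [3,5], [3,6], [4,5], [4,6], [5,6]
  2-simplices (14): [0,1,2], [0,1,4], [0,2,3], [0,3,5], [0,4,6], [0,5,6], [1,2,6], [1,3,5], [1,3,6], [1,4,5], [2,3,4], [2,4,5], [2,5,6], [3,4,6]

giving chain groups C_0 ≅ Z^7, C_1 ≅ Z^21, C_2 ≅ Z^14.

∂_1: C_1 → C_0 maps an edge to its endpoints' difference, ∂[p,q] = q − p. For instance
  ∂[1,2] = [2] − [1].
This gives a 7×21 integer matrix of rank 6; reducing to Smith normal form yields diagonal entries (1,1,1,1,1,1).

Boundary ∂_2: C_2 → C_1 acts by ∂[p,q,r] = [q,r] − [p,r] + [p,q]. For instance
  ∂[0,3,5] = [3,5] − [0,5] + [0,3],
  ∂[0,1,4] = [1,4] − [0,4] + [0,1].
The resulting 21×14 matrix has rank 13, and its Smith normal form has invariant factors (1,1,1,1,1,1,1,1,1,1,1,1,1).

Computing H_k = (kernel of ∂_k) / (image of ∂_{k+1}):

  H_0: rank C_0 − rank ∂_1 = 7 − 6 = 1, and the invariant factors of ∂_1 are all 1, so H_0 = Z.
  H_1: rank ker ∂_1 − rank ∂_2 = (21 − 6) − 13 = 2, and the invariant factors of ∂_2 are all 1, so H_1 = Z^2.
  H_2: rank ker ∂_2 − rank ∂_3 = (14 − 13) − 0 = 1, and there is no ∂_3, so H_2 = Z.

Hence the Betti numbers are b_0 = 1, b_1 = 2, b_2 = 1.

b_0 = 1, b_1 = 2, b_2 = 1.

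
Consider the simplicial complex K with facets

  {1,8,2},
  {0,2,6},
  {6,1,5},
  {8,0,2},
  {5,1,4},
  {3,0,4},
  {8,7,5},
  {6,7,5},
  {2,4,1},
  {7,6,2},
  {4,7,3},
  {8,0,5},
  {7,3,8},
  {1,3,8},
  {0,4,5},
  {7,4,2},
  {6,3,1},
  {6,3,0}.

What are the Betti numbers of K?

Take the total order 0 < 1 < 2 < 3 < 4 < 5 < 6 < 7 < 8 on the vertex set. Then K (dimension 2) consists of the simplices:

  0-simplices (9): [0], [1], [2], [3], [4], [5], [6], [7], [8]
  1-simplices (27): (27 of them)
  2-simplices (18): [0,2,6], [0,2,8], [0,3,4], [0,3,6], [0,4,5], [0,5,8], [1,2,4], [1,2,8], [1,3,6], [1,3,8], [1,4,5], [1,5,6], [2,4,7], [2,6,7], [3,4,7], [3,7,8], [5,6,7], [5,7,8]

giving chain groups C_0 ≅ Z^9, C_1 ≅ Z^27, C_2 ≅ Z^18.

∂_1: C_1 → C_0 sends each edge [p,q] (with p < q) to q − p.
This gives a 9×27 integer matrix of rank 8; reducing to Smith normal form yields diagonal entries (1,1,1,1,1,1,1,1).

The boundary map ∂_2: C_2 → C_1 acts by ∂[p,q,r] = [q,r] − [p,r] + [p,q]. For instance
  ∂[0,4,5] = [4,5] − [0,5] + [0,4],
  ∂[3,4,7] = [4,7] − [3,7] + [3,4].
The 27×18 boundary matrix has rank 17 and Smith normal form diag(1,1,1,1,1,1,1,1,1,1,1,1,1,1,1,1,1).

From H_k ≅ ker(∂_k) / im(∂_{k+1}) we obtain:

  H_0: rank C_0 − rank ∂_1 = 9 − 8 = 1, and the invariant factors of ∂_1 are all 1, so H_0 = Z.
  H_1: rank ker ∂_1 − rank ∂_2 = (27 − 8) − 17 = 2, and the invariant factors of ∂_2 are all 1, so H_1 = Z^2.
  H_2: rank ker ∂_2 − rank ∂_3 = (18 − 17) − 0 = 1, and there is no ∂_3, so H_2 = Z.

As a check, the Euler characteristic is 9 − 27 + 18 = 0, which agrees with 1 − 2 + 1 = 0.

Hence the Betti numbers are b_0 = 1, b_1 = 2, b_2 = 1.

b_0 = 1, b_1 = 2, b_2 = 1.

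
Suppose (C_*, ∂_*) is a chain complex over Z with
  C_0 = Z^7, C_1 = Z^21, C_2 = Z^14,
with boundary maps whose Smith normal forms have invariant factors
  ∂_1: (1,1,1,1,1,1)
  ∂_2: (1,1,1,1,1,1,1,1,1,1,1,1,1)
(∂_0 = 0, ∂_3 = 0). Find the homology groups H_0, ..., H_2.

H_0: b_0 = 7 − 0 − 6 = 1; torsion from ∂_1 factors > 1: none. So H_0 = Z.
H_1: b_1 = 21 − 6 − 13 = 2; torsion from ∂_2 factors > 1: none. So H_1 = Z^2.
H_2: b_2 = 14 − 13 − 0 = 1; torsion from ∂_3 factors > 1: none. So H_2 = Z.

H_0 = Z,  H_1 = Z^2,  H_2 = Z.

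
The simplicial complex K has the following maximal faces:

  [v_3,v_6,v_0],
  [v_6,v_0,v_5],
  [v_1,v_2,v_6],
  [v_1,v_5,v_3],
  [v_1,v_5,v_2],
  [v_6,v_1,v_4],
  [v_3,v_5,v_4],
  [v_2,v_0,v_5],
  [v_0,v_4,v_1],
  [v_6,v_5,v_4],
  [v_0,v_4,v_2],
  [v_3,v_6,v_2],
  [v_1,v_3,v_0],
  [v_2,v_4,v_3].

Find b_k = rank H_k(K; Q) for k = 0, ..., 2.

b_0 = 1, b_1 = 2, b_2 = 1.

Take the total order v_0 < v_1 < v_2 < v_3 < v_4 < v_5 < v_6 on the vertex set. Then K (dimension 2) consists of the simplices:

  0-simplices (7): [v_0], [v_1], [v_2], [v_3], [v_4], [v_5], [v_6]
  1-simplices (21): (21 of them)
  2-simplices (14): (14 of them)

giving chain groups C_0 ≅ Z^7, C_1 ≅ Z^21, C_2 ≅ Z^14.

The boundary map ∂_1: C_1 → C_0 is given by ∂[p,q] = [q] − [p]. For instance
  ∂[v_1,v_4] = [v_4] − [v_1].
The resulting 7×21 matrix has rank 6, and its Smith normal form has invariant factors (1,1,1,1,1,1).

Boundary ∂_2: C_2 → C_1 acts by ∂[p,q,r] = [q,r] − [p,r] + [p,q]. For instance
  ∂[v_1,v_2,v_5] = [v_2,v_5] − [v_1,v_5] + [v_1,v_2],
  ∂[v_1,v_4,v_6] = [v_4,v_6] − [v_1,v_6] + [v_1,v_4].
The 21×14 boundary matrix has rank 13 and Smith normal form diag(1,1,1,1,1,1,1,1,1,1,1,1,1).

Now H_k = ker ∂_k / im ∂_{k+1}, so:

  H_0: rank C_0 − rank ∂_1 = 7 − 6 = 1, and the invariant factors of ∂_1 are all 1, so H_0 = Z.
  H_1: rank ker ∂_1 − rank ∂_2 = (21 − 6) − 13 = 2, and the invariant factors of ∂_2 are all 1, so H_1 = Z^2.
  H_2: rank ker ∂_2 − rank ∂_3 = (14 − 13) − 0 = 1, and there is no ∂_3, so H_2 = Z.

(K is a triangulation of the torus T^2.)

Hence the Betti numbers are b_0 = 1, b_1 = 2, b_2 = 1.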